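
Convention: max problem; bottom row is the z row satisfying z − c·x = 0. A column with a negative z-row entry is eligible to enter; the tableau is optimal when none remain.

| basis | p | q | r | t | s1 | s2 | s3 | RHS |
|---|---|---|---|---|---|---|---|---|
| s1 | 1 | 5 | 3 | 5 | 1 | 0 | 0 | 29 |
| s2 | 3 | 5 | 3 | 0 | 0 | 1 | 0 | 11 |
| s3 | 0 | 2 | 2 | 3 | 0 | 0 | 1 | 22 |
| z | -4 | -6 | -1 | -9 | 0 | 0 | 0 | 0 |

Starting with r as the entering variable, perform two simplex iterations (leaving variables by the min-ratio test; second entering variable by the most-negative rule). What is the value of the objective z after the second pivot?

Ratio test on column r — row 1: 29/3 = 29/3; row 2: 11/3 = 11/3; row 3: 22/2 = 11. Minimum is 11/3 at row 2 (s2 leaves); pivot element 3.
Pivot on row 2; the z-row RHS becomes 0 − (-1)·(11/3) = 11/3.
Next entering variable (most negative z-row entry -9): t.
Ratio test on column t — row 1: 18/5 = 18/5; row 2: entry 0 ≤ 0; row 3: (44/3)/3 = 44/9. Minimum is 18/5 at row 1 (s1 leaves); pivot element 5.
After the second pivot the z-row RHS is 11/3 − (-9)·(18/5) = 541/15.

541/15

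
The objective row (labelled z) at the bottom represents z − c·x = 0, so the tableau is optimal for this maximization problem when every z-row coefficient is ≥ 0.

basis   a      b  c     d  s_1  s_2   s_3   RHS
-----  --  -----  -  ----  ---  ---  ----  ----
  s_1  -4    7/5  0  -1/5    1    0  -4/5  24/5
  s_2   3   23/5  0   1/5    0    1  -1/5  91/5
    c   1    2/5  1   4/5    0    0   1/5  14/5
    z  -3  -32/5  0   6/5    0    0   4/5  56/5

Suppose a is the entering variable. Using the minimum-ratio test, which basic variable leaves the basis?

Column a entries and ratios — s_1: -4 ≤ 0, skip; s_2: (91/5)/3 = 91/15; c: (14/5)/1 = 14/5.
Smallest ratio is 14/5 in the row of c, so c leaves.

c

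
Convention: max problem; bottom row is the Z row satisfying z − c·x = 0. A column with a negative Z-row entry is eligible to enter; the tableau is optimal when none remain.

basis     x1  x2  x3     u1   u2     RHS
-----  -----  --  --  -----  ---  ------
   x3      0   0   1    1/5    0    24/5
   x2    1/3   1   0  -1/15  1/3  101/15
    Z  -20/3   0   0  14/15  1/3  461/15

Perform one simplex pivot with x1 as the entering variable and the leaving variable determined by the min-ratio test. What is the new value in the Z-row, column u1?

Ratio test on column x1 — row 1: entry 0 ≤ 0; row 2: (101/15)/(1/3) = 101/5. Minimum is 101/5 at row 2 (x2 leaves); pivot element 1/3.
Divide row 2 by 1/3; eliminate column x1 from the other rows.
Z-row update in column u1: 14/15 − (-20/3)·(-1/5) = -2/5.

-2/5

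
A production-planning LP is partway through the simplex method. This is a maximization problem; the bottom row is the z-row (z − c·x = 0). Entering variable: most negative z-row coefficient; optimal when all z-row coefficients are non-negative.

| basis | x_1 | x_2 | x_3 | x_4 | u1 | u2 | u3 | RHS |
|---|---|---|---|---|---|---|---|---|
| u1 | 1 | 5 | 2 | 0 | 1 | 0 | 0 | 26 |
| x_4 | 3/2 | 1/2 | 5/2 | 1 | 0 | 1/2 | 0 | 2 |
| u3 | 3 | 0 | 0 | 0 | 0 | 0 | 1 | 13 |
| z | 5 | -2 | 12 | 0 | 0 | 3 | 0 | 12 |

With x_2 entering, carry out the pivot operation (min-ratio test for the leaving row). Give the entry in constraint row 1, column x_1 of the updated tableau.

-14

Ratio test on column x_2 — row 1: 26/5 = 26/5; row 2: 2/(1/2) = 4; row 3: entry 0 ≤ 0. Minimum is 4 at row 2 (x_4 leaves); pivot element 1/2.
Divide row 2 by 1/2; eliminate column x_2 from the other rows.
Row 1 update in column x_1: 1 − 5·3 = -14.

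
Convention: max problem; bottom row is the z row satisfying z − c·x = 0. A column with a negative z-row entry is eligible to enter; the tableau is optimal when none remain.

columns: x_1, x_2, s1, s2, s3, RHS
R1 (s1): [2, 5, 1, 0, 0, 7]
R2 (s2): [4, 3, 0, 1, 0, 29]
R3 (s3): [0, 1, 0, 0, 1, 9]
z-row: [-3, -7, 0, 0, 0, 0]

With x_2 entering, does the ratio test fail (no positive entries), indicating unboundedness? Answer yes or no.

Column x_2 has positive entries in row(s) 1, 2, 3, so the ratio test bounds it — not unbounded.

no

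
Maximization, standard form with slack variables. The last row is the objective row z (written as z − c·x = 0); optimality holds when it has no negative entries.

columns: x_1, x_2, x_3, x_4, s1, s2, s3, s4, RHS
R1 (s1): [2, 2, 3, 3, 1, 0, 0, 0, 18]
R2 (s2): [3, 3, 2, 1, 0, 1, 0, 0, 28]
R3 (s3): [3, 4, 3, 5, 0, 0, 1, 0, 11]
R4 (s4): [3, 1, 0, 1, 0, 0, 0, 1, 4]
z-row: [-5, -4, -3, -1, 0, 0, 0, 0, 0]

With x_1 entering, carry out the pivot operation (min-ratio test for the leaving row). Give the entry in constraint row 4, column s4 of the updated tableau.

Ratio test on column x_1 — row 1: 18/2 = 9; row 2: 28/3 = 28/3; row 3: 11/3 = 11/3; row 4: 4/3 = 4/3. Minimum is 4/3 at row 4 (s4 leaves); pivot element 3.
Divide row 4 by 3; eliminate column x_1 from the other rows.
In the new row 4, the s4 entry is the old entry divided by the pivot: 1/3 = 1/3.

1/3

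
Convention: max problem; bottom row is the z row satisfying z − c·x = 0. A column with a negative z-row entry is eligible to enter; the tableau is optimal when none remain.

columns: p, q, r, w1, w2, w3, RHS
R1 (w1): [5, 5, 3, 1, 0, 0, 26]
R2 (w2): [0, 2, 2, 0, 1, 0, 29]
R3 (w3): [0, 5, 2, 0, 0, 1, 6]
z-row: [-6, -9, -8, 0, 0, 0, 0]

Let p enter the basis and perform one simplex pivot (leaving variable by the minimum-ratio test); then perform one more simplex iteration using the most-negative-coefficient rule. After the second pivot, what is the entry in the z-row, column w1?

Ratio test on column p — row 1: 26/5 = 26/5; row 2: entry 0 ≤ 0; row 3: entry 0 ≤ 0. Minimum is 26/5 at row 1 (w1 leaves); pivot element 5.
Divide row 1 by 5; eliminate column p from the other rows.
Second iteration: most negative z-row entry is -22/5 in column r, so r enters.
Ratio test on column r — row 1: (26/5)/(3/5) = 26/3; row 2: 29/2 = 29/2; row 3: 6/2 = 3. Minimum is 3 at row 3 (w3 leaves); pivot element 2.
Divide row 3 by 2; eliminate column r from the other rows.
After both pivots, the entry at the z-row, column w1 is 6/5.

6/5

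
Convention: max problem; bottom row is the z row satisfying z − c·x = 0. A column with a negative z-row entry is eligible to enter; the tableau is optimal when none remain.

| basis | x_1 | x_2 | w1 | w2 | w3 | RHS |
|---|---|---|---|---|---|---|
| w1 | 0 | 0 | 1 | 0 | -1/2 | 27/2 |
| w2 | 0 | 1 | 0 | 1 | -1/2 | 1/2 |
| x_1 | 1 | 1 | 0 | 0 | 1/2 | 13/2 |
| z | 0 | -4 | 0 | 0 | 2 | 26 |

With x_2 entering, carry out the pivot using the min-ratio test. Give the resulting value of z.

Ratio test on column x_2 — row 1: entry 0 ≤ 0; row 2: (1/2)/1 = 1/2; row 3: (13/2)/1 = 13/2. Minimum is 1/2 at row 2 (w2 leaves); pivot element 1.
Pivot on row 2; the z-row RHS becomes 26 − (-4)·(1/2) = 28.

28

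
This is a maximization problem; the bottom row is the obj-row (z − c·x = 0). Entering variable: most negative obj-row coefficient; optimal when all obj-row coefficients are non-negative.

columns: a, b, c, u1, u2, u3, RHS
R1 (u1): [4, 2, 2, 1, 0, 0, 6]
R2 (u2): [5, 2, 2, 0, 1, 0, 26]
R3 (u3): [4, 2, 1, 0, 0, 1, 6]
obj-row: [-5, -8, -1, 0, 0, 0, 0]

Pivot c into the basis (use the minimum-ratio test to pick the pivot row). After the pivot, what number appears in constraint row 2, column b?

Ratio test on column c — row 1: 6/2 = 3; row 2: 26/2 = 13; row 3: 6/1 = 6. Minimum is 3 at row 1 (u1 leaves); pivot element 2.
Divide row 1 by 2; eliminate column c from the other rows.
Row 2 update in column b: 2 − 2·1 = 0.

0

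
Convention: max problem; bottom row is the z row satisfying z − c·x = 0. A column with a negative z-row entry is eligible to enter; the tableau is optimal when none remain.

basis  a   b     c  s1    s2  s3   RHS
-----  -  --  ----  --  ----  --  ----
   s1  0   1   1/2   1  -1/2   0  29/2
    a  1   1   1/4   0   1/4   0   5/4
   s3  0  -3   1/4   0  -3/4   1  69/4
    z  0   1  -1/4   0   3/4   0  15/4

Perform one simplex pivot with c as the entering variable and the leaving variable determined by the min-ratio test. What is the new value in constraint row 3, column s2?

Ratio test on column c — row 1: (29/2)/(1/2) = 29; row 2: (5/4)/(1/4) = 5; row 3: (69/4)/(1/4) = 69. Minimum is 5 at row 2 (a leaves); pivot element 1/4.
Divide row 2 by 1/4; eliminate column c from the other rows.
Row 3 update in column s2: -3/4 − (1/4)·1 = -1.

-1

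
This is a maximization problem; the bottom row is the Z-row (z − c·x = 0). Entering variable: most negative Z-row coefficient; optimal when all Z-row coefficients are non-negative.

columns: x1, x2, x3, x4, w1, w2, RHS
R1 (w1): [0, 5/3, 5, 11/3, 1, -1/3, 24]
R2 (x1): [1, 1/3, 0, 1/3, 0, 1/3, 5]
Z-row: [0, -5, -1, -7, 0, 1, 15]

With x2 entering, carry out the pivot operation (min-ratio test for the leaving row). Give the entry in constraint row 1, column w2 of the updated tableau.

-1/5

Ratio test on column x2 — row 1: 24/(5/3) = 72/5; row 2: 5/(1/3) = 15. Minimum is 72/5 at row 1 (w1 leaves); pivot element 5/3.
Divide row 1 by 5/3; eliminate column x2 from the other rows.
In the new row 1, the w2 entry is the old entry divided by the pivot: (-1/3)/(5/3) = -1/5.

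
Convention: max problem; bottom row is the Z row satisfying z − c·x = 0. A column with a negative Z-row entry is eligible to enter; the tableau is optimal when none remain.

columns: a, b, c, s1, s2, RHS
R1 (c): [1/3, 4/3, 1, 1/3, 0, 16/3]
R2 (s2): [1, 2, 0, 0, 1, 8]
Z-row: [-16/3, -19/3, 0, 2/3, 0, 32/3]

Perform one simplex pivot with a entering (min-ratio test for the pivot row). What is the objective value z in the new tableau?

Ratio test on column a — row 1: (16/3)/(1/3) = 16; row 2: 8/1 = 8. Minimum is 8 at row 2 (s2 leaves); pivot element 1.
Pivot on row 2; the Z-row RHS becomes 32/3 − (-16/3)·8 = 160/3.

160/3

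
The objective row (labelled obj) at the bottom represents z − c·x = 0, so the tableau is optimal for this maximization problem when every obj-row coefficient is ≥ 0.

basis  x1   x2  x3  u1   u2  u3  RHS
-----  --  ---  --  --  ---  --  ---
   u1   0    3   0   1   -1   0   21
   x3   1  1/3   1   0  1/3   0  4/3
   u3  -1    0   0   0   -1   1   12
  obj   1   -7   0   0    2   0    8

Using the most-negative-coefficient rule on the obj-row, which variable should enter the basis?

x2

Negative obj-row entries: x2: -7.
The most negative is -7 in column x2, so x2 enters.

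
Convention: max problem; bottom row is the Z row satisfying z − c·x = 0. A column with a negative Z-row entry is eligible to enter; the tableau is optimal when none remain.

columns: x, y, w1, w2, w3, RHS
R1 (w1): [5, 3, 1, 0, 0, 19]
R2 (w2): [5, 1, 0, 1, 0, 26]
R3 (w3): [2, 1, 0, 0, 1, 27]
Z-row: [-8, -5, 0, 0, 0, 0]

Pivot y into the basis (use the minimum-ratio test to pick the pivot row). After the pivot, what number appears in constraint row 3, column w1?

Ratio test on column y — row 1: 19/3 = 19/3; row 2: 26/1 = 26; row 3: 27/1 = 27. Minimum is 19/3 at row 1 (w1 leaves); pivot element 3.
Divide row 1 by 3; eliminate column y from the other rows.
Row 3 update in column w1: 0 − 1·(1/3) = -1/3.

-1/3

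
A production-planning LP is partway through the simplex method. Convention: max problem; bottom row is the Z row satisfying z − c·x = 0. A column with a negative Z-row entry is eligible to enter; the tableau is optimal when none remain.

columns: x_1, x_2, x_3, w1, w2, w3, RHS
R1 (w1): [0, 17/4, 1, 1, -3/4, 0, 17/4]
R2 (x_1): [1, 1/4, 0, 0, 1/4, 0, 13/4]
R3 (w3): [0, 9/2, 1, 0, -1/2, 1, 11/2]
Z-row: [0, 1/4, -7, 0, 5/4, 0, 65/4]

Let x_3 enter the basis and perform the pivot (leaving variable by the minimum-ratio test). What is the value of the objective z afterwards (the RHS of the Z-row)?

46

Ratio test on column x_3 — row 1: (17/4)/1 = 17/4; row 2: entry 0 ≤ 0; row 3: (11/2)/1 = 11/2. Minimum is 17/4 at row 1 (w1 leaves); pivot element 1.
Pivot on row 1; the Z-row RHS becomes 65/4 − (-7)·(17/4) = 46.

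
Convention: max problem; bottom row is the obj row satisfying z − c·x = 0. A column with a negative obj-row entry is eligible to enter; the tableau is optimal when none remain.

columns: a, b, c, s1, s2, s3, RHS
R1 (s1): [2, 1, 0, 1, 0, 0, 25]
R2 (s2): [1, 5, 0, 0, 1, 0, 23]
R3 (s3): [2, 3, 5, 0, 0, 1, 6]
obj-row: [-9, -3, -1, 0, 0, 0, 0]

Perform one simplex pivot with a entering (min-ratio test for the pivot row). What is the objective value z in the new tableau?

27

Ratio test on column a — row 1: 25/2 = 25/2; row 2: 23/1 = 23; row 3: 6/2 = 3. Minimum is 3 at row 3 (s3 leaves); pivot element 2.
Pivot on row 3; the obj-row RHS becomes 0 − (-9)·3 = 27.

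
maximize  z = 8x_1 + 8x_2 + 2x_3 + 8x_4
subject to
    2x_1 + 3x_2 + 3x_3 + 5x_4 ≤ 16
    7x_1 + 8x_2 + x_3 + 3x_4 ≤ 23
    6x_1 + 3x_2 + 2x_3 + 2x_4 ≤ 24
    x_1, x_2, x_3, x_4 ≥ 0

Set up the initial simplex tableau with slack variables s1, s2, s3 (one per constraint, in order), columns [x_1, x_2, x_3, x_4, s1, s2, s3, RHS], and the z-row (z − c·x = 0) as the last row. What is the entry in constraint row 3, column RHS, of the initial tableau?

The RHS of constraint 3 is b_3 = 24.

24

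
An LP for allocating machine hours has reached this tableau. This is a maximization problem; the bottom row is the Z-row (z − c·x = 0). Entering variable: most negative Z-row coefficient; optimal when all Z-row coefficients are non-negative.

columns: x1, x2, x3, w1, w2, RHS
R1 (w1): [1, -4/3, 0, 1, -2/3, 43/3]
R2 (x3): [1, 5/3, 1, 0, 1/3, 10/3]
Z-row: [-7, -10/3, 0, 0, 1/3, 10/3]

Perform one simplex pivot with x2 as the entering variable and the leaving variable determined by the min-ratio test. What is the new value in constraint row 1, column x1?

Ratio test on column x2 — row 1: entry -4/3 ≤ 0; row 2: (10/3)/(5/3) = 2. Minimum is 2 at row 2 (x3 leaves); pivot element 5/3.
Divide row 2 by 5/3; eliminate column x2 from the other rows.
Row 1 update in column x1: 1 − (-4/3)·(3/5) = 9/5.

9/5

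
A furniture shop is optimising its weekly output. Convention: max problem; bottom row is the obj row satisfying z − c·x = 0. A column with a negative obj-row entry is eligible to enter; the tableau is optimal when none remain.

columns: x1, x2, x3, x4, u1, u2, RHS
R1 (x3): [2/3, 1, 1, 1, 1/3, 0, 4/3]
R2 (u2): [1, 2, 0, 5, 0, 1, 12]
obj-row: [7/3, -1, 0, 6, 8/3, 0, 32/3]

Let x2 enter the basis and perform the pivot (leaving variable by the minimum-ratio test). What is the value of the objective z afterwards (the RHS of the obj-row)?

12

Ratio test on column x2 — row 1: (4/3)/1 = 4/3; row 2: 12/2 = 6. Minimum is 4/3 at row 1 (x3 leaves); pivot element 1.
Pivot on row 1; the obj-row RHS becomes 32/3 − (-1)·(4/3) = 12.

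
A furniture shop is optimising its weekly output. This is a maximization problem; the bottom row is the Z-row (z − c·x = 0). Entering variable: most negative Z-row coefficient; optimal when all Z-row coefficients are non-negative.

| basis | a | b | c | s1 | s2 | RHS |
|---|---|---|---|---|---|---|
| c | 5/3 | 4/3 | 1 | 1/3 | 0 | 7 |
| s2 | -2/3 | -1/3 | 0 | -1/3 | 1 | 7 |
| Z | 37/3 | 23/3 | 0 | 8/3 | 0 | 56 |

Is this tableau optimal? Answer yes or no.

Every Z-row coefficient is ≥ 0, so the tableau is optimal.

yes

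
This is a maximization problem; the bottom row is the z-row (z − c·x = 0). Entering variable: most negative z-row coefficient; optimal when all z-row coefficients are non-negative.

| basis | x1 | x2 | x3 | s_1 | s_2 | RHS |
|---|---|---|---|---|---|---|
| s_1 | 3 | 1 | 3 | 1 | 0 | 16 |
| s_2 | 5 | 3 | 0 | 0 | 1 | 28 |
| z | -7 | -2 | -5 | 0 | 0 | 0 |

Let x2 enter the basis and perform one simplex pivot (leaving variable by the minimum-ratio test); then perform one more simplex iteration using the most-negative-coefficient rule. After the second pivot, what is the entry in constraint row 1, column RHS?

20/9

Ratio test on column x2 — row 1: 16/1 = 16; row 2: 28/3 = 28/3. Minimum is 28/3 at row 2 (s_2 leaves); pivot element 3.
Divide row 2 by 3; eliminate column x2 from the other rows.
Second iteration: most negative z-row entry is -5 in column x3, so x3 enters.
Ratio test on column x3 — row 1: (20/3)/3 = 20/9; row 2: entry 0 ≤ 0. Minimum is 20/9 at row 1 (s_1 leaves); pivot element 3.
Divide row 1 by 3; eliminate column x3 from the other rows.
After both pivots, the entry at constraint row 1, column RHS is 20/9.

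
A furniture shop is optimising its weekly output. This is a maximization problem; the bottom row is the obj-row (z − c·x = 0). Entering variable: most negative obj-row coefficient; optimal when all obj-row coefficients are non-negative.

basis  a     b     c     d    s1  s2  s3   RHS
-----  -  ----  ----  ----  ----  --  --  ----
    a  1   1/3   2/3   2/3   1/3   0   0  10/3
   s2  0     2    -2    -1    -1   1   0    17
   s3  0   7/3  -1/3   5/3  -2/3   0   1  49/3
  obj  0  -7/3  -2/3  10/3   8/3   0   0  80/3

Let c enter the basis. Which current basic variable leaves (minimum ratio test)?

Column c entries and ratios — a: (10/3)/(2/3) = 5; s2: -2 ≤ 0, skip; s3: -1/3 ≤ 0, skip.
Smallest ratio is 5 in the row of a, so a leaves.

a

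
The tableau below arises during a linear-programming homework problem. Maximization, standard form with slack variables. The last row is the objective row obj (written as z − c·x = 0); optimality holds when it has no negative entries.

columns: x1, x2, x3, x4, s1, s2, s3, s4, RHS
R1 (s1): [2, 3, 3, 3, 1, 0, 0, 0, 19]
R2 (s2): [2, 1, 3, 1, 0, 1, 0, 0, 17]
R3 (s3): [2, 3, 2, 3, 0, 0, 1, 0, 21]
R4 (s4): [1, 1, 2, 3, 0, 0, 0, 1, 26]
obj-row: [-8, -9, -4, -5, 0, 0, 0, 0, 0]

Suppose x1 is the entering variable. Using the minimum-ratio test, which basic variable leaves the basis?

s2

Column x1 entries and ratios — s1: 19/2 = 19/2; s2: 17/2 = 17/2; s3: 21/2 = 21/2; s4: 26/1 = 26.
Smallest ratio is 17/2 in the row of s2, so s2 leaves.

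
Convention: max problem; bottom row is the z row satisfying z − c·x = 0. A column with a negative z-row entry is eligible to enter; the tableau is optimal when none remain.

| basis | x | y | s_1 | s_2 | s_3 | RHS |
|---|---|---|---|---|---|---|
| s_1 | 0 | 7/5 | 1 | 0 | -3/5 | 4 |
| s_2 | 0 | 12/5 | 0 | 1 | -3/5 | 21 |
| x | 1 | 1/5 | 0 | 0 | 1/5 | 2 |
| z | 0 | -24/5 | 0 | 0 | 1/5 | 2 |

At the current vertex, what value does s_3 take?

s_3 is not in the basis, so in the current basic feasible solution s_3 = 0.

0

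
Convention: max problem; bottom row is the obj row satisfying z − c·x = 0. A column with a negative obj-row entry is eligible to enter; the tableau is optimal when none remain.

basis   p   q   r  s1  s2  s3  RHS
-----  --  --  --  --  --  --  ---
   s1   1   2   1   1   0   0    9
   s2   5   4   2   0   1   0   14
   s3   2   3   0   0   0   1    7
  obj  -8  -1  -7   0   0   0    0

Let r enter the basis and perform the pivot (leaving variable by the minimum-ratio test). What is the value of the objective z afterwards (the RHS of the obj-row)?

Ratio test on column r — row 1: 9/1 = 9; row 2: 14/2 = 7; row 3: entry 0 ≤ 0. Minimum is 7 at row 2 (s2 leaves); pivot element 2.
Pivot on row 2; the obj-row RHS becomes 0 − (-7)·7 = 49.

49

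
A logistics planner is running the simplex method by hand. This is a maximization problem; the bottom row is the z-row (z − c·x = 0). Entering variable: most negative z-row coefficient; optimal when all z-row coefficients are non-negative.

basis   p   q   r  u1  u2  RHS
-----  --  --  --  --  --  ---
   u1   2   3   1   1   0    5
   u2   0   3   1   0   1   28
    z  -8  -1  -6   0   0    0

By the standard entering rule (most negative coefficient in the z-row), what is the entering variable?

Negative z-row entries: p: -8, q: -1, r: -6.
The most negative is -8 in column p, so p enters.

p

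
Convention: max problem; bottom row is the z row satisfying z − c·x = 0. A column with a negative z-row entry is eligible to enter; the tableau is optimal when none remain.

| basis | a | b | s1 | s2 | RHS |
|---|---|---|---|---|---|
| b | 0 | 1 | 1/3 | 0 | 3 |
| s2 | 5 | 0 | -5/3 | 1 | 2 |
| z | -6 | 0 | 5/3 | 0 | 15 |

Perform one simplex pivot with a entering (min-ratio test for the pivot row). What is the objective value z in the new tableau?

Ratio test on column a — row 1: entry 0 ≤ 0; row 2: 2/5 = 2/5. Minimum is 2/5 at row 2 (s2 leaves); pivot element 5.
Pivot on row 2; the z-row RHS becomes 15 − (-6)·(2/5) = 87/5.

87/5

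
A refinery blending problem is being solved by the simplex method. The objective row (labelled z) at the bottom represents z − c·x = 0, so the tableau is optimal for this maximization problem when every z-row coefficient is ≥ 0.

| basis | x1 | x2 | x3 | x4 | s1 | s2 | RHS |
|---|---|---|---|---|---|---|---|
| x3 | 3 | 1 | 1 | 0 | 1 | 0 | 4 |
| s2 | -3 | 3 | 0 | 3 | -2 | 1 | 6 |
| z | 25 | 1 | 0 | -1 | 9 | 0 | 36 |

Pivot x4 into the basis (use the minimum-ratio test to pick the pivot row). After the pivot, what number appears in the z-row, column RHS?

Ratio test on column x4 — row 1: entry 0 ≤ 0; row 2: 6/3 = 2. Minimum is 2 at row 2 (s2 leaves); pivot element 3.
Divide row 2 by 3; eliminate column x4 from the other rows.
z-row update in column RHS: 36 − (-1)·2 = 38.

38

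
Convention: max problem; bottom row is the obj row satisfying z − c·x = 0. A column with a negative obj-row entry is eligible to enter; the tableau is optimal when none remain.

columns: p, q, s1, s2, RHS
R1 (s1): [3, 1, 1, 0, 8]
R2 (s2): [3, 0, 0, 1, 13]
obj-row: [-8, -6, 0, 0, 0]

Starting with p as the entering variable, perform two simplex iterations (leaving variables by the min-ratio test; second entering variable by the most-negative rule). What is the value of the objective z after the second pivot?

Ratio test on column p — row 1: 8/3 = 8/3; row 2: 13/3 = 13/3. Minimum is 8/3 at row 1 (s1 leaves); pivot element 3.
Pivot on row 1; the obj-row RHS becomes 0 − (-8)·(8/3) = 64/3.
Next entering variable (most negative obj-row entry -10/3): q.
Ratio test on column q — row 1: (8/3)/(1/3) = 8; row 2: entry -1 ≤ 0. Minimum is 8 at row 1 (p leaves); pivot element 1/3.
After the second pivot the obj-row RHS is 64/3 − (-10/3)·8 = 48.

48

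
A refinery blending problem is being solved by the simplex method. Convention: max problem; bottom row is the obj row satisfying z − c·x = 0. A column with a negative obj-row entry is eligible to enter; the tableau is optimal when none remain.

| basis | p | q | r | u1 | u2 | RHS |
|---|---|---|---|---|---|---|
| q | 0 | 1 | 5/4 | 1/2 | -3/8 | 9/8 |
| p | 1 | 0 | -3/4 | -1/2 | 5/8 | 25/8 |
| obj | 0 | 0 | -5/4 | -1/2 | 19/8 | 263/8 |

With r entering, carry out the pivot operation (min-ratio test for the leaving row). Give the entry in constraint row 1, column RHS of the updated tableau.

9/10

Ratio test on column r — row 1: (9/8)/(5/4) = 9/10; row 2: entry -3/4 ≤ 0. Minimum is 9/10 at row 1 (q leaves); pivot element 5/4.
Divide row 1 by 5/4; eliminate column r from the other rows.
In the new row 1, the RHS entry is the old entry divided by the pivot: (9/8)/(5/4) = 9/10.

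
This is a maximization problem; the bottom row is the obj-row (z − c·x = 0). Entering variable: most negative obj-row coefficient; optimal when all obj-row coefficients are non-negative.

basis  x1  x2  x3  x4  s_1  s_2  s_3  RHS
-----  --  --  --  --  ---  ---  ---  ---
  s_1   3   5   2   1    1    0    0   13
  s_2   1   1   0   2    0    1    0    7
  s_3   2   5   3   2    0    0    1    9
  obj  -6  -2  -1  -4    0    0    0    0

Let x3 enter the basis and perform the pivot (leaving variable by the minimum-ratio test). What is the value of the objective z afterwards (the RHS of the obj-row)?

Ratio test on column x3 — row 1: 13/2 = 13/2; row 2: entry 0 ≤ 0; row 3: 9/3 = 3. Minimum is 3 at row 3 (s_3 leaves); pivot element 3.
Pivot on row 3; the obj-row RHS becomes 0 − (-1)·3 = 3.

3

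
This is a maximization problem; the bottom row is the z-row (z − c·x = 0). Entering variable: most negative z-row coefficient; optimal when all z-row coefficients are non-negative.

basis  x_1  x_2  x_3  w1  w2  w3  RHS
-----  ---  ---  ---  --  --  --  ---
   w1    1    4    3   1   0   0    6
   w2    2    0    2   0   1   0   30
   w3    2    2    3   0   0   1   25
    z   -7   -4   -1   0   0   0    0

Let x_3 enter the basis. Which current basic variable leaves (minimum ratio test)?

w1

Column x_3 entries and ratios — w1: 6/3 = 2; w2: 30/2 = 15; w3: 25/3 = 25/3.
Smallest ratio is 2 in the row of w1, so w1 leaves.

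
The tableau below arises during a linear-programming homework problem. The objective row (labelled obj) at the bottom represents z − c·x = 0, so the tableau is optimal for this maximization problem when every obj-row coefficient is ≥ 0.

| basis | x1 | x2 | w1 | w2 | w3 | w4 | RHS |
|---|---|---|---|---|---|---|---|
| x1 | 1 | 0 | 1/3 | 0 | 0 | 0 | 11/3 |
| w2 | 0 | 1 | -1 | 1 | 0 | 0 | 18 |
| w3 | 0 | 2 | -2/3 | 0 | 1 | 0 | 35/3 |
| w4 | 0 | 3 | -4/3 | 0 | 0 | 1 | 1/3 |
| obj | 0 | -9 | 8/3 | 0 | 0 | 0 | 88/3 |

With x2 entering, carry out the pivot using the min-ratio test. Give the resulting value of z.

Ratio test on column x2 — row 1: entry 0 ≤ 0; row 2: 18/1 = 18; row 3: (35/3)/2 = 35/6; row 4: (1/3)/3 = 1/9. Minimum is 1/9 at row 4 (w4 leaves); pivot element 3.
Pivot on row 4; the obj-row RHS becomes 88/3 − (-9)·(1/9) = 91/3.

91/3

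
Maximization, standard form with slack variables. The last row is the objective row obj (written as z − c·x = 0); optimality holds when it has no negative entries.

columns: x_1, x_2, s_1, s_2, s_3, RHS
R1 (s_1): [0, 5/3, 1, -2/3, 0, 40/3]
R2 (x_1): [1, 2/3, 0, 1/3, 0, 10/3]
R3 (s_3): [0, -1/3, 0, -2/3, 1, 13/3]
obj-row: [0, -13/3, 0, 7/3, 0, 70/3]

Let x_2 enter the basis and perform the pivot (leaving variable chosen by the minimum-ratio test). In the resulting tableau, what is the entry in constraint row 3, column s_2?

-1/2

Ratio test on column x_2 — row 1: (40/3)/(5/3) = 8; row 2: (10/3)/(2/3) = 5; row 3: entry -1/3 ≤ 0. Minimum is 5 at row 2 (x_1 leaves); pivot element 2/3.
Divide row 2 by 2/3; eliminate column x_2 from the other rows.
Row 3 update in column s_2: -2/3 − (-1/3)·(1/2) = -1/2.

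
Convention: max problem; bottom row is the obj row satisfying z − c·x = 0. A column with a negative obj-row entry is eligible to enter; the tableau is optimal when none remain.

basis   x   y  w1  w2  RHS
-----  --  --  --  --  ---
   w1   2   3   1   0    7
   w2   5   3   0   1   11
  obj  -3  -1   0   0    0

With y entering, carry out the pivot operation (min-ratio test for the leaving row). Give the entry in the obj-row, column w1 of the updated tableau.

Ratio test on column y — row 1: 7/3 = 7/3; row 2: 11/3 = 11/3. Minimum is 7/3 at row 1 (w1 leaves); pivot element 3.
Divide row 1 by 3; eliminate column y from the other rows.
obj-row update in column w1: 0 − (-1)·(1/3) = 1/3.

1/3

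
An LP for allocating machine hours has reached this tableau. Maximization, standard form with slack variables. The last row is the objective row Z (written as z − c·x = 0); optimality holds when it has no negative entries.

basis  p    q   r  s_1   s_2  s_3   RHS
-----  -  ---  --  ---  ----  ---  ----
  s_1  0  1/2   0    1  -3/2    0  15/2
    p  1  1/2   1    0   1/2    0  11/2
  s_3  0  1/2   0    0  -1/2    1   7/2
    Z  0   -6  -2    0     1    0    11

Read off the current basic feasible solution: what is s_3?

7/2

s_3 is basic (row 3); its value is the RHS of that row, 7/2.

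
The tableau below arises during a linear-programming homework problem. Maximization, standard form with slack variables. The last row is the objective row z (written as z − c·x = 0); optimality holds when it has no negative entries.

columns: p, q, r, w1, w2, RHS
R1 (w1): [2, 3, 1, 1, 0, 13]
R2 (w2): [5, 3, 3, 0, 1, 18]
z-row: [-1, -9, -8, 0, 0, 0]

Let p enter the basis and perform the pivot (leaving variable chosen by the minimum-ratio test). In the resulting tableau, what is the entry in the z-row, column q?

-42/5

Ratio test on column p — row 1: 13/2 = 13/2; row 2: 18/5 = 18/5. Minimum is 18/5 at row 2 (w2 leaves); pivot element 5.
Divide row 2 by 5; eliminate column p from the other rows.
z-row update in column q: -9 − (-1)·(3/5) = -42/5.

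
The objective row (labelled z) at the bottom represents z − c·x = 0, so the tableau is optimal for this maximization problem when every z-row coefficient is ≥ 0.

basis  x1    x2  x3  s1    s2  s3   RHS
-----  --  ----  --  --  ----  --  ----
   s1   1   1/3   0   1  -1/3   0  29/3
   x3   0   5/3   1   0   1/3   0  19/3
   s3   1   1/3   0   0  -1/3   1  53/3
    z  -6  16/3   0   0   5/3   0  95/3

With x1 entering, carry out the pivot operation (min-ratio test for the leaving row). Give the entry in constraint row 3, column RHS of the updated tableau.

8

Ratio test on column x1 — row 1: (29/3)/1 = 29/3; row 2: entry 0 ≤ 0; row 3: (53/3)/1 = 53/3. Minimum is 29/3 at row 1 (s1 leaves); pivot element 1.
Divide row 1 by 1; eliminate column x1 from the other rows.
Row 3 update in column RHS: 53/3 − 1·(29/3) = 8.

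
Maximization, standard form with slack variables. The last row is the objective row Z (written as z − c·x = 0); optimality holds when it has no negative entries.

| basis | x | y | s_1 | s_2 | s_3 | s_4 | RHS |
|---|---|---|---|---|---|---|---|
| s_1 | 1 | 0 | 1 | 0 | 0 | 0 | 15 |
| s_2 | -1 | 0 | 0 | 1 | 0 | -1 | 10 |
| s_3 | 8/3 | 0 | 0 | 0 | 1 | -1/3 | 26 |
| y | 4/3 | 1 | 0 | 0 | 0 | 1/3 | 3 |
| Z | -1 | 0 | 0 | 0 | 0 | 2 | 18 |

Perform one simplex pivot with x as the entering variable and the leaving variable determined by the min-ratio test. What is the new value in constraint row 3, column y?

-2

Ratio test on column x — row 1: 15/1 = 15; row 2: entry -1 ≤ 0; row 3: 26/(8/3) = 39/4; row 4: 3/(4/3) = 9/4. Minimum is 9/4 at row 4 (y leaves); pivot element 4/3.
Divide row 4 by 4/3; eliminate column x from the other rows.
Row 3 update in column y: 0 − (8/3)·(3/4) = -2.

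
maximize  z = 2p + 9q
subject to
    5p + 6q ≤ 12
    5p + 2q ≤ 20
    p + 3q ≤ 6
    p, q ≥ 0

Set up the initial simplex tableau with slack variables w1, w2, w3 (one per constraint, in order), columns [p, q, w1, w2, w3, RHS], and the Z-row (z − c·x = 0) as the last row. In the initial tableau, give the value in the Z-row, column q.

-9

The Z-row carries the negated objective coefficients: the q entry is -9.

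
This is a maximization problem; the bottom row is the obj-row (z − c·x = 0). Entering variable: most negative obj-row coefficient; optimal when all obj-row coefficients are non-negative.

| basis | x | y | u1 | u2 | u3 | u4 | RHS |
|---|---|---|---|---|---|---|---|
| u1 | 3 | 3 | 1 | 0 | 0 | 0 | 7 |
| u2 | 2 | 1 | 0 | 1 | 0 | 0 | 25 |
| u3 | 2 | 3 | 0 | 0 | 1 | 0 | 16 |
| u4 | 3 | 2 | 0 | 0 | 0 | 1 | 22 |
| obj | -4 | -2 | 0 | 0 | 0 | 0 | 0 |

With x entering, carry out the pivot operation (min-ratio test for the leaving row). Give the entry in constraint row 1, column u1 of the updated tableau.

Ratio test on column x — row 1: 7/3 = 7/3; row 2: 25/2 = 25/2; row 3: 16/2 = 8; row 4: 22/3 = 22/3. Minimum is 7/3 at row 1 (u1 leaves); pivot element 3.
Divide row 1 by 3; eliminate column x from the other rows.
In the new row 1, the u1 entry is the old entry divided by the pivot: 1/3 = 1/3.

1/3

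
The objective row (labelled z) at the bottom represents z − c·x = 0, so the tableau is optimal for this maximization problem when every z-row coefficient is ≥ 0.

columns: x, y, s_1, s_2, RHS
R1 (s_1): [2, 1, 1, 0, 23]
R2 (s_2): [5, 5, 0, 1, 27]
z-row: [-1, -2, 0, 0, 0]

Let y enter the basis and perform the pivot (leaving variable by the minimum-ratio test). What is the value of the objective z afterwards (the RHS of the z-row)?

54/5

Ratio test on column y — row 1: 23/1 = 23; row 2: 27/5 = 27/5. Minimum is 27/5 at row 2 (s_2 leaves); pivot element 5.
Pivot on row 2; the z-row RHS becomes 0 − (-2)·(27/5) = 54/5.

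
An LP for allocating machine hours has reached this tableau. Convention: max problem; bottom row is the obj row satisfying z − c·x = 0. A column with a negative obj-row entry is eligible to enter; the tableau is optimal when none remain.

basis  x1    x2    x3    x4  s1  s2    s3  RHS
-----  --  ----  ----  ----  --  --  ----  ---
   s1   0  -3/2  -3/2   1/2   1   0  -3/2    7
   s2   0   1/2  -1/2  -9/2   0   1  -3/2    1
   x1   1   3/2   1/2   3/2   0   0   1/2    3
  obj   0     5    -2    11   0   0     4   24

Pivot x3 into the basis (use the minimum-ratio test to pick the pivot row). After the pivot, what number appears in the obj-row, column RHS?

36

Ratio test on column x3 — row 1: entry -3/2 ≤ 0; row 2: entry -1/2 ≤ 0; row 3: 3/(1/2) = 6. Minimum is 6 at row 3 (x1 leaves); pivot element 1/2.
Divide row 3 by 1/2; eliminate column x3 from the other rows.
obj-row update in column RHS: 24 − (-2)·6 = 36.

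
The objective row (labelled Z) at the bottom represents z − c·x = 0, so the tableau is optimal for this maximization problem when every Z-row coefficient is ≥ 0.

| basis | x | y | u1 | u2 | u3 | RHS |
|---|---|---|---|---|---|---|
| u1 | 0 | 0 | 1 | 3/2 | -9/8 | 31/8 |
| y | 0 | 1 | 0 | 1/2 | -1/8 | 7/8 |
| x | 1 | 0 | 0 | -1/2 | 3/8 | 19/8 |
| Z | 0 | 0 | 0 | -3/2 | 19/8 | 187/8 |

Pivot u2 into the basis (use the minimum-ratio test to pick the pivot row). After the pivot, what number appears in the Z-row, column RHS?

Ratio test on column u2 — row 1: (31/8)/(3/2) = 31/12; row 2: (7/8)/(1/2) = 7/4; row 3: entry -1/2 ≤ 0. Minimum is 7/4 at row 2 (y leaves); pivot element 1/2.
Divide row 2 by 1/2; eliminate column u2 from the other rows.
Z-row update in column RHS: 187/8 − (-3/2)·(7/4) = 26.

26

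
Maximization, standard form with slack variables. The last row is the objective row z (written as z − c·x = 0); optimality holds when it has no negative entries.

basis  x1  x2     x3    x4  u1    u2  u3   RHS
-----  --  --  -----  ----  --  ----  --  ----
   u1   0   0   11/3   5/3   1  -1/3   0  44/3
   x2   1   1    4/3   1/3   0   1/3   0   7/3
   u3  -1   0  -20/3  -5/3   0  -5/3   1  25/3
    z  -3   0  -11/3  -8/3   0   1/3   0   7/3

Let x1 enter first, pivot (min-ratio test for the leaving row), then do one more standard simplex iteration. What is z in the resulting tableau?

Ratio test on column x1 — row 1: entry 0 ≤ 0; row 2: (7/3)/1 = 7/3; row 3: entry -1 ≤ 0. Minimum is 7/3 at row 2 (x2 leaves); pivot element 1.
Pivot on row 2; the z-row RHS becomes 7/3 − (-3)·(7/3) = 28/3.
Next entering variable (most negative z-row entry -5/3): x4.
Ratio test on column x4 — row 1: (44/3)/(5/3) = 44/5; row 2: (7/3)/(1/3) = 7; row 3: entry -4/3 ≤ 0. Minimum is 7 at row 2 (x1 leaves); pivot element 1/3.
After the second pivot the z-row RHS is 28/3 − (-5/3)·7 = 21.

21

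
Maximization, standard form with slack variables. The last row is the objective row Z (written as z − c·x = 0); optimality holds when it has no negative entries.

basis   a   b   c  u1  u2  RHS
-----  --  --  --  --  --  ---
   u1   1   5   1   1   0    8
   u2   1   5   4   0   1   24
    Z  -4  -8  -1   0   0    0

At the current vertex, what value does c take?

0

c is not in the basis, so in the current basic feasible solution c = 0.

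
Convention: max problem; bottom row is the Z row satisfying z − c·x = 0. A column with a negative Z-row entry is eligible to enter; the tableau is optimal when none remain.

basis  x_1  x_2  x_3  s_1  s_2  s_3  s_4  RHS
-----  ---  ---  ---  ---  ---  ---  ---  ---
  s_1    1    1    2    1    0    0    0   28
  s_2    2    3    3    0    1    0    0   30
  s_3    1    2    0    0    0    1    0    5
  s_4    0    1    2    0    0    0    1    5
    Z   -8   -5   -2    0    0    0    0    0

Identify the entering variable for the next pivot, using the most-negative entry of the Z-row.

Negative Z-row entries: x_1: -8, x_2: -5, x_3: -2.
The most negative is -8 in column x_1, so x_1 enters.

x_1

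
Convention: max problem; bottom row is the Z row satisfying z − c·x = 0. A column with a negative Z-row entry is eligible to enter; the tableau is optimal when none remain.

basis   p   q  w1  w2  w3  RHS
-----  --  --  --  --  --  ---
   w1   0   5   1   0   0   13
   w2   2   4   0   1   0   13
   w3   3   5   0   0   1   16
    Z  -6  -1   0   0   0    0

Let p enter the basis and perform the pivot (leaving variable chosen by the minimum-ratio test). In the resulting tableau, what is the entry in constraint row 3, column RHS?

Ratio test on column p — row 1: entry 0 ≤ 0; row 2: 13/2 = 13/2; row 3: 16/3 = 16/3. Minimum is 16/3 at row 3 (w3 leaves); pivot element 3.
Divide row 3 by 3; eliminate column p from the other rows.
In the new row 3, the RHS entry is the old entry divided by the pivot: 16/3 = 16/3.

16/3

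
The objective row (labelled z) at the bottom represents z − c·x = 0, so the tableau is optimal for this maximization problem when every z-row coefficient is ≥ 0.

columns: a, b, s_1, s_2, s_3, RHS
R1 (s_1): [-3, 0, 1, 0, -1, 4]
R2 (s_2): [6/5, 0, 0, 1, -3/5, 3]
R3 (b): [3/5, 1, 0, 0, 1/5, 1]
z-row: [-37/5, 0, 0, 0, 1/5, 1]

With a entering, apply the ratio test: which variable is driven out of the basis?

Column a entries and ratios — s_1: -3 ≤ 0, skip; s_2: 3/(6/5) = 5/2; b: 1/(3/5) = 5/3.
Smallest ratio is 5/3 in the row of b, so b leaves.

b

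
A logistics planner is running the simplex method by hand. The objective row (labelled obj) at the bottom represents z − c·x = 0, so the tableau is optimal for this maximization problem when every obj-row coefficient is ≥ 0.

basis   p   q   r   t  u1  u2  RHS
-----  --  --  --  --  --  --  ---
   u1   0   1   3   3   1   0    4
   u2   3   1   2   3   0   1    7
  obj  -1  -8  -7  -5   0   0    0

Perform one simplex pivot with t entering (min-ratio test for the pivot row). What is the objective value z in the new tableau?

20/3

Ratio test on column t — row 1: 4/3 = 4/3; row 2: 7/3 = 7/3. Minimum is 4/3 at row 1 (u1 leaves); pivot element 3.
Pivot on row 1; the obj-row RHS becomes 0 − (-5)·(4/3) = 20/3.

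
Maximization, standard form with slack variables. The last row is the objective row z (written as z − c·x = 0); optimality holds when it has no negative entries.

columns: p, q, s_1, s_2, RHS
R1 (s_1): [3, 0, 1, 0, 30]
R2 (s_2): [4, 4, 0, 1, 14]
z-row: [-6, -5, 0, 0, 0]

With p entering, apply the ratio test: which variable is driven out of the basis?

Column p entries and ratios — s_1: 30/3 = 10; s_2: 14/4 = 7/2.
Smallest ratio is 7/2 in the row of s_2, so s_2 leaves.

s_2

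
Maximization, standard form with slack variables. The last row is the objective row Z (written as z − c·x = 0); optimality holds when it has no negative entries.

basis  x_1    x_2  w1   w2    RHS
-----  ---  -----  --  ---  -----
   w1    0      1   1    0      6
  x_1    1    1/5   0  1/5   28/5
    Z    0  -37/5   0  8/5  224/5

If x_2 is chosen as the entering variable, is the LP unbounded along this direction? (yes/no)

Column x_2 has positive entries in row(s) 1, 2, so the ratio test bounds it — not unbounded.

no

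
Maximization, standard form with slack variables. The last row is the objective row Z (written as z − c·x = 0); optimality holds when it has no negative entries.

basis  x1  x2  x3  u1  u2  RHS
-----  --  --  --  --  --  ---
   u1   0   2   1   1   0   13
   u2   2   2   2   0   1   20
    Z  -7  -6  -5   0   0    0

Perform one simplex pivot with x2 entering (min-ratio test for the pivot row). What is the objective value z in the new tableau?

39

Ratio test on column x2 — row 1: 13/2 = 13/2; row 2: 20/2 = 10. Minimum is 13/2 at row 1 (u1 leaves); pivot element 2.
Pivot on row 1; the Z-row RHS becomes 0 − (-6)·(13/2) = 39.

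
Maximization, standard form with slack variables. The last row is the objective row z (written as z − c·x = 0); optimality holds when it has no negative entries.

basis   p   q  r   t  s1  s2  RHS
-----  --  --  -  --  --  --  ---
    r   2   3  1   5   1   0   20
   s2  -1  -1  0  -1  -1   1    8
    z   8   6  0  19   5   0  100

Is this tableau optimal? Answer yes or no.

Every z-row coefficient is ≥ 0, so the tableau is optimal.

yes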